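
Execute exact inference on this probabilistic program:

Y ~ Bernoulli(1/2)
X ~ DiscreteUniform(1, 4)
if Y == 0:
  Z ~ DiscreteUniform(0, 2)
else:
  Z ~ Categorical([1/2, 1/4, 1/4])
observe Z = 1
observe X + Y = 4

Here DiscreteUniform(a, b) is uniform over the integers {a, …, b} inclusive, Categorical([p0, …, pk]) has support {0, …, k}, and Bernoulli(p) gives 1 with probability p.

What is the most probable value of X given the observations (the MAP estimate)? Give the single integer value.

Enumerate traces; 2 have nonzero weight after conditioning:
  (Y=0, X=4, Z=1) weight 1/24
  (Y=1, X=3, Z=1) weight 1/32
Group by X:
  weight(X=3) = 1/32
  weight(X=4) = 1/24
Total weight = 1/32 + 1/24 = 7/96
P(X=3 | obs) = 1/32 / 7/96 = 3/7
P(X=4 | obs) = 1/24 / 7/96 = 4/7
argmax = 4

argmax_v P(X = v | obs) = 4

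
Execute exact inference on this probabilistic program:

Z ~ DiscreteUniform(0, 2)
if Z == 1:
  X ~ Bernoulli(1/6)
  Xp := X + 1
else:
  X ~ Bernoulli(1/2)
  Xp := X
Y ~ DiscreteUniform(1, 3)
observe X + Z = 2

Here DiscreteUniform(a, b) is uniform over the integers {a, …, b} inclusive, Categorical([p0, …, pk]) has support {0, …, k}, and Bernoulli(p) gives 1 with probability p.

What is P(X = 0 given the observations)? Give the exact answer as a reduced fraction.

P(X = 0 | obs) = 3/4

Enumerate traces; 6 have nonzero weight after conditioning:
  (Z=1, X=1, Y=1) weight 1/54
  (Z=1, X=1, Y=2) weight 1/54
  (Z=1, X=1, Y=3) weight 1/54
  (Z=2, X=0, Y=1) weight 1/18
  (Z=2, X=0, Y=2) weight 1/18
  (Z=2, X=0, Y=3) weight 1/18
Group by X:
  weight(X=0) = 1/6
  weight(X=1) = 1/18
Total weight = 1/6 + 1/18 = 2/9
P(X=0 | obs) = 1/6 / 2/9 = 3/4
P(X=1 | obs) = 1/18 / 2/9 = 1/4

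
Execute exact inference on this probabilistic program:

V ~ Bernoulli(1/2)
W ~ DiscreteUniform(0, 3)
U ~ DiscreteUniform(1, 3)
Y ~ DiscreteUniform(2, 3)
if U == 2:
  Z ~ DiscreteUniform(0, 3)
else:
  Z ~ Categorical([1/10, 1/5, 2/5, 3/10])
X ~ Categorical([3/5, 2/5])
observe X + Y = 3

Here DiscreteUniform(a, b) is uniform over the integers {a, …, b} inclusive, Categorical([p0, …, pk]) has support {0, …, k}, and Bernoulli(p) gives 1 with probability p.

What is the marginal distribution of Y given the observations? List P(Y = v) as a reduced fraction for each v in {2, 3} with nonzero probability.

P(Y=2) = 2/5, P(Y=3) = 3/5

Enumerate traces; 192 have nonzero weight after conditioning:
  (V=0, W=0, U=1, Y=2, Z=0, X=1) weight 1/1200
  (V=0, W=0, U=1, Y=2, Z=1, X=1) weight 1/600
  (V=0, W=0, U=1, Y=2, Z=2, X=1) weight 1/300
  (V=0, W=0, U=1, Y=2, Z=3, X=1) weight 1/400
  (V=0, W=0, U=1, Y=3, Z=0, X=0) weight 1/800
  (V=0, W=0, U=1, Y=3, Z=1, X=0) weight 1/400
  (V=0, W=0, U=1, Y=3, Z=2, X=0) weight 1/200
  (V=0, W=0, U=1, Y=3, Z=3, X=0) weight 3/800
  … 184 more
Group by Y:
  weight(Y=2) = 1/5
  weight(Y=3) = 3/10
Total weight = 1/5 + 3/10 = 1/2
P(Y=2 | obs) = 1/5 / 1/2 = 2/5
P(Y=3 | obs) = 3/10 / 1/2 = 3/5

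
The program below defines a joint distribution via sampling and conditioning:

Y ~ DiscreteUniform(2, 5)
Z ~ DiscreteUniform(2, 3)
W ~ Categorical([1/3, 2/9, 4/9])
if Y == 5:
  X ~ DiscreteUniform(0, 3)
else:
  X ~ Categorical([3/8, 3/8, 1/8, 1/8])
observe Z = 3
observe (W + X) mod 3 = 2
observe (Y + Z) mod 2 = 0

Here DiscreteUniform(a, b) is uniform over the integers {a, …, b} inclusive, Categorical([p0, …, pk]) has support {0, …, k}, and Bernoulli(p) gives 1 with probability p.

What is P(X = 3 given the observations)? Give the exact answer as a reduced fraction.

P(X = 3 | obs) = 4/17

Enumerate traces; 8 have nonzero weight after conditioning:
  (Y=3, Z=3, W=0, X=2) weight 1/192
  (Y=3, Z=3, W=1, X=1) weight 1/96
  (Y=3, Z=3, W=2, X=0) weight 1/48
  (Y=3, Z=3, W=2, X=3) weight 1/144
  (Y=5, Z=3, W=0, X=2) weight 1/96
  (Y=5, Z=3, W=1, X=1) weight 1/144
  (Y=5, Z=3, W=2, X=0) weight 1/72
  (Y=5, Z=3, W=2, X=3) weight 1/72
Group by X:
  weight(X=0) = 5/144
  weight(X=1) = 5/288
  weight(X=2) = 1/64
  weight(X=3) = 1/48
Total weight = 5/144 + 5/288 + 1/64 + 1/48 = 17/192
P(X=0 | obs) = 5/144 / 17/192 = 20/51
P(X=1 | obs) = 5/288 / 17/192 = 10/51
P(X=2 | obs) = 1/64 / 17/192 = 3/17
P(X=3 | obs) = 1/48 / 17/192 = 4/17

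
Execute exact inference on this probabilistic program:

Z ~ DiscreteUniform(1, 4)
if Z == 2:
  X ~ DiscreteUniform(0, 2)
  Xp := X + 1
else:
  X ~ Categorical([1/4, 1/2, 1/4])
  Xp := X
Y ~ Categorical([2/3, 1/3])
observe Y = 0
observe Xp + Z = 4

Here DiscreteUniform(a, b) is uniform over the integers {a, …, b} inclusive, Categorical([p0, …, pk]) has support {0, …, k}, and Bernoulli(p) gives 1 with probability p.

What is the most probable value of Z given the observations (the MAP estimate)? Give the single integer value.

argmax_v P(Z = v | obs) = 3

Enumerate traces; 3 have nonzero weight after conditioning:
  (Z=2, X=1, Y=0) weight 1/18
  (Z=3, X=1, Y=0) weight 1/12
  (Z=4, X=0, Y=0) weight 1/24
Group by Z:
  weight(Z=2) = 1/18
  weight(Z=3) = 1/12
  weight(Z=4) = 1/24
Total weight = 1/18 + 1/12 + 1/24 = 13/72
P(Z=2 | obs) = 1/18 / 13/72 = 4/13
P(Z=3 | obs) = 1/12 / 13/72 = 6/13
P(Z=4 | obs) = 1/24 / 13/72 = 3/13
argmax = 3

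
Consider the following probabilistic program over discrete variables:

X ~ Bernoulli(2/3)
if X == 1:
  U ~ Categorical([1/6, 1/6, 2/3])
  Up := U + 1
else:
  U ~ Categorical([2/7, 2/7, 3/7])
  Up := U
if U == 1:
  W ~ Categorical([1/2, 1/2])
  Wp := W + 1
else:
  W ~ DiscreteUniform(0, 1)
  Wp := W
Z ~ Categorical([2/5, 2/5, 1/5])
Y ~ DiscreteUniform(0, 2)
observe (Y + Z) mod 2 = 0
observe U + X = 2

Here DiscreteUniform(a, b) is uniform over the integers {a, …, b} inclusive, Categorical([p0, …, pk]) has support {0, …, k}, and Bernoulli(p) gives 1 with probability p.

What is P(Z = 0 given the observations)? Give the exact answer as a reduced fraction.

Enumerate traces; 20 have nonzero weight after conditioning:
  (X=0, U=2, W=0, Z=0, Y=0) weight 1/105
  (X=0, U=2, W=0, Z=0, Y=2) weight 1/105
  (X=0, U=2, W=0, Z=1, Y=1) weight 1/105
  (X=0, U=2, W=0, Z=2, Y=0) weight 1/210
  (X=0, U=2, W=0, Z=2, Y=2) weight 1/210
  (X=0, U=2, W=1, Z=0, Y=0) weight 1/105
  (X=0, U=2, W=1, Z=0, Y=2) weight 1/105
  (X=0, U=2, W=1, Z=1, Y=1) weight 1/105
  … 12 more
Group by Z:
  weight(Z=0) = 64/945
  weight(Z=1) = 32/945
  weight(Z=2) = 32/945
Total weight = 64/945 + 32/945 + 32/945 = 128/945
P(Z=0 | obs) = 64/945 / 128/945 = 1/2
P(Z=1 | obs) = 32/945 / 128/945 = 1/4
P(Z=2 | obs) = 32/945 / 128/945 = 1/4

P(Z = 0 | obs) = 1/2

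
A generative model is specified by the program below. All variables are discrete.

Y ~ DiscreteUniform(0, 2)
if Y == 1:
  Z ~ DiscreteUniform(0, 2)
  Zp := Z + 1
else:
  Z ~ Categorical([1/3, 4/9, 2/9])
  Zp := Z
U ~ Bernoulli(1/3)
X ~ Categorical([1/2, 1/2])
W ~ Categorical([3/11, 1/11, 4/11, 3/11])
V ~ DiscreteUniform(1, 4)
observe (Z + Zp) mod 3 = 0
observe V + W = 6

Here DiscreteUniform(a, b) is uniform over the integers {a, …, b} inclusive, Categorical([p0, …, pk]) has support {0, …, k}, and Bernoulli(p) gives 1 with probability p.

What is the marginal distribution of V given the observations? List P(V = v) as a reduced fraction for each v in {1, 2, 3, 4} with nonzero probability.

Enumerate traces; 24 have nonzero weight after conditioning:
  (Y=0, Z=0, U=0, X=0, W=2, V=4) weight 1/297
  (Y=0, Z=0, U=0, X=0, W=3, V=3) weight 1/396
  (Y=0, Z=0, U=0, X=1, W=2, V=4) weight 1/297
  (Y=0, Z=0, U=0, X=1, W=3, V=3) weight 1/396
  (Y=0, Z=0, U=1, X=0, W=2, V=4) weight 1/594
  (Y=0, Z=0, U=1, X=0, W=3, V=3) weight 1/792
  (Y=0, Z=0, U=1, X=1, W=2, V=4) weight 1/594
  (Y=0, Z=0, U=1, X=1, W=3, V=3) weight 1/792
  … 16 more
Group by V:
  weight(V=3) = 1/44
  weight(V=4) = 1/33
Total weight = 1/44 + 1/33 = 7/132
P(V=3 | obs) = 1/44 / 7/132 = 3/7
P(V=4 | obs) = 1/33 / 7/132 = 4/7

P(V=3) = 3/7, P(V=4) = 4/7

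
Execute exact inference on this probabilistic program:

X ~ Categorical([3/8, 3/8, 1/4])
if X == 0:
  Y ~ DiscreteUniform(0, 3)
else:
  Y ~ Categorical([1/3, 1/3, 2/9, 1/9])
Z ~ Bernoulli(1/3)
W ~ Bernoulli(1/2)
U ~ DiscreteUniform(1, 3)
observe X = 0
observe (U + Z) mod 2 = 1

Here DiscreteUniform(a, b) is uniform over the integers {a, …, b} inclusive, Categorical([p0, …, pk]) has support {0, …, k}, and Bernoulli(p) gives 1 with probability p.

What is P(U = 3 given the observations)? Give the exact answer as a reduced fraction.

Enumerate traces; 24 have nonzero weight after conditioning:
  (X=0, Y=0, Z=0, W=0, U=1) weight 1/96
  (X=0, Y=0, Z=0, W=0, U=3) weight 1/96
  (X=0, Y=0, Z=0, W=1, U=1) weight 1/96
  (X=0, Y=0, Z=0, W=1, U=3) weight 1/96
  (X=0, Y=0, Z=1, W=0, U=2) weight 1/192
  (X=0, Y=0, Z=1, W=1, U=2) weight 1/192
  (X=0, Y=1, Z=0, W=0, U=1) weight 1/96
  (X=0, Y=1, Z=0, W=0, U=3) weight 1/96
  … 16 more
Group by U:
  weight(U=1) = 1/12
  weight(U=2) = 1/24
  weight(U=3) = 1/12
Total weight = 1/12 + 1/24 + 1/12 = 5/24
P(U=1 | obs) = 1/12 / 5/24 = 2/5
P(U=2 | obs) = 1/24 / 5/24 = 1/5
P(U=3 | obs) = 1/12 / 5/24 = 2/5

P(U = 3 | obs) = 2/5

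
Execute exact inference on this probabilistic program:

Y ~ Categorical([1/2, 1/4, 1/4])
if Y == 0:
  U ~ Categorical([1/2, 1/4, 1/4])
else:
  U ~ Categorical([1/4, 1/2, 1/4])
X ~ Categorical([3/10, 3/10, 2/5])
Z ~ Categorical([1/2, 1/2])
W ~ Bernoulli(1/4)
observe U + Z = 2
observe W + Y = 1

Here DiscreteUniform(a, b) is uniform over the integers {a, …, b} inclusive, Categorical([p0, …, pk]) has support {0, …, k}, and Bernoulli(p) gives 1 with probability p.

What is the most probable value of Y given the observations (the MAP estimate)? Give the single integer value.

Enumerate traces; 12 have nonzero weight after conditioning:
  (Y=0, U=1, X=0, Z=1, W=1) weight 3/640
  (Y=0, U=1, X=1, Z=1, W=1) weight 3/640
  (Y=0, U=1, X=2, Z=1, W=1) weight 1/160
  (Y=0, U=2, X=0, Z=0, W=1) weight 3/640
  (Y=0, U=2, X=1, Z=0, W=1) weight 3/640
  (Y=0, U=2, X=2, Z=0, W=1) weight 1/160
  (Y=1, U=1, X=0, Z=1, W=0) weight 9/640
  (Y=1, U=1, X=1, Z=1, W=0) weight 9/640
  … 4 more
Group by Y:
  weight(Y=0) = 1/32
  weight(Y=1) = 9/128
Total weight = 1/32 + 9/128 = 13/128
P(Y=0 | obs) = 1/32 / 13/128 = 4/13
P(Y=1 | obs) = 9/128 / 13/128 = 9/13
argmax = 1

argmax_v P(Y = v | obs) = 1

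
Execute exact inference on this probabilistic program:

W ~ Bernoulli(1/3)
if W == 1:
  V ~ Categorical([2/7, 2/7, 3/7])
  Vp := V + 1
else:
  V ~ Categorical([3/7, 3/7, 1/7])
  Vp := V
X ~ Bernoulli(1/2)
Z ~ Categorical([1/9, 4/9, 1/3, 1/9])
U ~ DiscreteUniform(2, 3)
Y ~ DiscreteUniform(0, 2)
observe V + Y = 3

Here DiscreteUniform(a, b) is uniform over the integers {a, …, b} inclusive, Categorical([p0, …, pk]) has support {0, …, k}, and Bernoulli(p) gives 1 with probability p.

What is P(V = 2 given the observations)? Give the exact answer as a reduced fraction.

P(V = 2 | obs) = 5/13

Enumerate traces; 64 have nonzero weight after conditioning:
  (W=0, V=1, X=0, Z=0, U=2, Y=2) weight 1/378
  (W=0, V=1, X=0, Z=0, U=3, Y=2) weight 1/378
  (W=0, V=1, X=0, Z=1, U=2, Y=2) weight 2/189
  (W=0, V=1, X=0, Z=1, U=3, Y=2) weight 2/189
  (W=0, V=1, X=0, Z=2, U=2, Y=2) weight 1/126
  (W=0, V=1, X=0, Z=2, U=3, Y=2) weight 1/126
  (W=0, V=1, X=0, Z=3, U=2, Y=2) weight 1/378
  (W=0, V=1, X=0, Z=3, U=3, Y=2) weight 1/378
  (W=0, V=2, X=0, Z=0, U=2, Y=1) weight 1/1134
  … 55 more
Group by V:
  weight(V=1) = 8/63
  weight(V=2) = 5/63
Total weight = 8/63 + 5/63 = 13/63
P(V=1 | obs) = 8/63 / 13/63 = 8/13
P(V=2 | obs) = 5/63 / 13/63 = 5/13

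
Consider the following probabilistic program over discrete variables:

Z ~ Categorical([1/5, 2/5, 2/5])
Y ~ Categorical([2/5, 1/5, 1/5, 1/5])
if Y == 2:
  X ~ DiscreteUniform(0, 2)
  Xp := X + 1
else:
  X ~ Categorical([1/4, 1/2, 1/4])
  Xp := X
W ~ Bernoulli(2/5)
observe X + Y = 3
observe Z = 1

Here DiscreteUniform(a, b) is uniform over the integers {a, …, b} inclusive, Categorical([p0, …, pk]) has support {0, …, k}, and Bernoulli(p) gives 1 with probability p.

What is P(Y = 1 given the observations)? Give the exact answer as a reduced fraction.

P(Y = 1 | obs) = 3/10

Enumerate traces; 6 have nonzero weight after conditioning:
  (Z=1, Y=1, X=2, W=0) weight 3/250
  (Z=1, Y=1, X=2, W=1) weight 1/125
  (Z=1, Y=2, X=1, W=0) weight 2/125
  (Z=1, Y=2, X=1, W=1) weight 4/375
  (Z=1, Y=3, X=0, W=0) weight 3/250
  (Z=1, Y=3, X=0, W=1) weight 1/125
Group by Y:
  weight(Y=1) = 1/50
  weight(Y=2) = 2/75
  weight(Y=3) = 1/50
Total weight = 1/50 + 2/75 + 1/50 = 1/15
P(Y=1 | obs) = 1/50 / 1/15 = 3/10
P(Y=2 | obs) = 2/75 / 1/15 = 2/5
P(Y=3 | obs) = 1/50 / 1/15 = 3/10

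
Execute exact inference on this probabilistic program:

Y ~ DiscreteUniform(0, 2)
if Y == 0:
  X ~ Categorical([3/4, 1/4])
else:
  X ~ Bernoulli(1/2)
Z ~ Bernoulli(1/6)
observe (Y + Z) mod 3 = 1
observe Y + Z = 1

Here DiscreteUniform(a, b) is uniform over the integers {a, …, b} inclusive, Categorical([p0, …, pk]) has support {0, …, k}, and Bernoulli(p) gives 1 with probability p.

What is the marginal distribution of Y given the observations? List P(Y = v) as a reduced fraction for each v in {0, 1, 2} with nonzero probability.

P(Y=0) = 1/6, P(Y=1) = 5/6

Enumerate traces; 4 have nonzero weight after conditioning:
  (Y=0, X=0, Z=1) weight 1/24
  (Y=0, X=1, Z=1) weight 1/72
  (Y=1, X=0, Z=0) weight 5/36
  (Y=1, X=1, Z=0) weight 5/36
Group by Y:
  weight(Y=0) = 1/18
  weight(Y=1) = 5/18
Total weight = 1/18 + 5/18 = 1/3
P(Y=0 | obs) = 1/18 / 1/3 = 1/6
P(Y=1 | obs) = 5/18 / 1/3 = 5/6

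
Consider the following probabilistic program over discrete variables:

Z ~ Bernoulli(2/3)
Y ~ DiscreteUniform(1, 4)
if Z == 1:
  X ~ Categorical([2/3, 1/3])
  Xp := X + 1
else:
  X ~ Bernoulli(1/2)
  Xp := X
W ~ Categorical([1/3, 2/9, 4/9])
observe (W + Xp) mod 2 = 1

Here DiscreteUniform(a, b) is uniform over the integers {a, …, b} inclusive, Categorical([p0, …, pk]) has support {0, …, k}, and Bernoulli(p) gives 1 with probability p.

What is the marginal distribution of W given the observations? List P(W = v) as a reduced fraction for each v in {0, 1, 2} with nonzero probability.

P(W=0) = 33/91, P(W=1) = 2/13, P(W=2) = 44/91

Enumerate traces; 24 have nonzero weight after conditioning:
  (Z=0, Y=1, X=0, W=1) weight 1/108
  (Z=0, Y=1, X=1, W=0) weight 1/72
  (Z=0, Y=1, X=1, W=2) weight 1/54
  (Z=0, Y=2, X=0, W=1) weight 1/108
  (Z=0, Y=2, X=1, W=0) weight 1/72
  (Z=0, Y=2, X=1, W=2) weight 1/54
  (Z=0, Y=3, X=0, W=1) weight 1/108
  (Z=0, Y=3, X=1, W=0) weight 1/72
  … 16 more
Group by W:
  weight(W=0) = 11/54
  weight(W=1) = 7/81
  weight(W=2) = 22/81
Total weight = 11/54 + 7/81 + 22/81 = 91/162
P(W=0 | obs) = 11/54 / 91/162 = 33/91
P(W=1 | obs) = 7/81 / 91/162 = 2/13
P(W=2 | obs) = 22/81 / 91/162 = 44/91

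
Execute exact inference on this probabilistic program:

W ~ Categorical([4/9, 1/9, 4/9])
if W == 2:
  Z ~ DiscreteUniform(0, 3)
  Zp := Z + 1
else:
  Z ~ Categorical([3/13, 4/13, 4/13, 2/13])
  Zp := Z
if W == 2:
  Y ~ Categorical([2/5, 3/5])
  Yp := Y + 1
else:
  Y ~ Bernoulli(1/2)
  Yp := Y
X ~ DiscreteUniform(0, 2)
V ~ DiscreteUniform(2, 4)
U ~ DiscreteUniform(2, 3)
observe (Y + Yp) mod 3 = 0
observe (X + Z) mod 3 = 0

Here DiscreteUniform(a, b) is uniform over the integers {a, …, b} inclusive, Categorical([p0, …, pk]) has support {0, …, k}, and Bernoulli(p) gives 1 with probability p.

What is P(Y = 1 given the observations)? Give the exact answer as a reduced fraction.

P(Y = 1 | obs) = 24/49

Enumerate traces; 72 have nonzero weight after conditioning:
  (W=0, Z=0, Y=0, X=0, V=2, U=2) weight 1/351
  (W=0, Z=0, Y=0, X=0, V=2, U=3) weight 1/351
  (W=0, Z=0, Y=0, X=0, V=3, U=2) weight 1/351
  (W=0, Z=0, Y=0, X=0, V=3, U=3) weight 1/351
  (W=0, Z=0, Y=0, X=0, V=4, U=2) weight 1/351
  (W=0, Z=0, Y=0, X=0, V=4, U=3) weight 1/351
  (W=0, Z=1, Y=0, X=2, V=2, U=2) weight 4/1053
  (W=0, Z=1, Y=0, X=2, V=2, U=3) weight 4/1053
  (W=2, Z=0, Y=1, X=0, V=2, U=2) weight 1/270
  … 63 more
Group by Y:
  weight(Y=0) = 5/54
  weight(Y=1) = 4/45
Total weight = 5/54 + 4/45 = 49/270
P(Y=0 | obs) = 5/54 / 49/270 = 25/49
P(Y=1 | obs) = 4/45 / 49/270 = 24/49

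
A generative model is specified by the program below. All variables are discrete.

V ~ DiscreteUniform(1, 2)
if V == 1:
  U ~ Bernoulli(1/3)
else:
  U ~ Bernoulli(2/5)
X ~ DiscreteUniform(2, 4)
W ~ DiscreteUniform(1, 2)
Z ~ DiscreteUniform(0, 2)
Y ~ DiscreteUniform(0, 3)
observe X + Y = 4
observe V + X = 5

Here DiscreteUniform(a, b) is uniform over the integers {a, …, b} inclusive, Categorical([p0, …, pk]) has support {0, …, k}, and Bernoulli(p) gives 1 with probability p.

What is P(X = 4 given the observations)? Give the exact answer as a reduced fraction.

P(X = 4 | obs) = 1/2

Enumerate traces; 24 have nonzero weight after conditioning:
  (V=1, U=0, X=4, W=1, Z=0, Y=0) weight 1/216
  (V=1, U=0, X=4, W=1, Z=1, Y=0) weight 1/216
  (V=1, U=0, X=4, W=1, Z=2, Y=0) weight 1/216
  (V=1, U=0, X=4, W=2, Z=0, Y=0) weight 1/216
  (V=1, U=0, X=4, W=2, Z=1, Y=0) weight 1/216
  (V=1, U=0, X=4, W=2, Z=2, Y=0) weight 1/216
  (V=1, U=1, X=4, W=1, Z=0, Y=0) weight 1/432
  (V=1, U=1, X=4, W=1, Z=1, Y=0) weight 1/432
  (V=2, U=0, X=3, W=1, Z=0, Y=1) weight 1/240
  … 15 more
Group by X:
  weight(X=3) = 1/24
  weight(X=4) = 1/24
Total weight = 1/24 + 1/24 = 1/12
P(X=3 | obs) = 1/24 / 1/12 = 1/2
P(X=4 | obs) = 1/24 / 1/12 = 1/2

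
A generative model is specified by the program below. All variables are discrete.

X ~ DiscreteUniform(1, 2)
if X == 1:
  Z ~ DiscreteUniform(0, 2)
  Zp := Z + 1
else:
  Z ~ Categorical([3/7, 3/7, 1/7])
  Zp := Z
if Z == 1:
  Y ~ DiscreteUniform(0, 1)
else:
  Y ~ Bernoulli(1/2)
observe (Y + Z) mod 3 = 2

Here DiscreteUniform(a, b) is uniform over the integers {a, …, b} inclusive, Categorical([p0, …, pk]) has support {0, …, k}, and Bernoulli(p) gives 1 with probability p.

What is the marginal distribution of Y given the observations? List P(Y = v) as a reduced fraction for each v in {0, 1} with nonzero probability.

Enumerate traces; 4 have nonzero weight after conditioning:
  (X=1, Z=1, Y=1) weight 1/12
  (X=1, Z=2, Y=0) weight 1/12
  (X=2, Z=1, Y=1) weight 3/28
  (X=2, Z=2, Y=0) weight 1/28
Group by Y:
  weight(Y=0) = 5/42
  weight(Y=1) = 4/21
Total weight = 5/42 + 4/21 = 13/42
P(Y=0 | obs) = 5/42 / 13/42 = 5/13
P(Y=1 | obs) = 4/21 / 13/42 = 8/13

P(Y=0) = 5/13, P(Y=1) = 8/13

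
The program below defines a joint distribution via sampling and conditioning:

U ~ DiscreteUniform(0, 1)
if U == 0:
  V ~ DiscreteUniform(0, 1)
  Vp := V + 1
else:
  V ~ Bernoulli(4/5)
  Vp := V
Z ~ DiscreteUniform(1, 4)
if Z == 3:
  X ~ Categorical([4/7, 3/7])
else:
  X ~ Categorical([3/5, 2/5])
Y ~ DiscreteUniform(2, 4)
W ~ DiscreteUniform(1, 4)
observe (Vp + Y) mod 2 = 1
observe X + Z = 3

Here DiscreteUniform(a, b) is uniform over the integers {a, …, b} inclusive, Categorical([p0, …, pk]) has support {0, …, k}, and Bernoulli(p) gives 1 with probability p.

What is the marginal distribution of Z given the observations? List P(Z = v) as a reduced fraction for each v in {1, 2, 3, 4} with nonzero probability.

P(Z=2) = 7/17, P(Z=3) = 10/17

Enumerate traces; 48 have nonzero weight after conditioning:
  (U=0, V=0, Z=2, X=1, Y=2, W=1) weight 1/480
  (U=0, V=0, Z=2, X=1, Y=2, W=2) weight 1/480
  (U=0, V=0, Z=2, X=1, Y=2, W=3) weight 1/480
  (U=0, V=0, Z=2, X=1, Y=2, W=4) weight 1/480
  (U=0, V=0, Z=2, X=1, Y=4, W=1) weight 1/480
  (U=0, V=0, Z=2, X=1, Y=4, W=2) weight 1/480
  (U=0, V=0, Z=2, X=1, Y=4, W=3) weight 1/480
  (U=0, V=0, Z=2, X=1, Y=4, W=4) weight 1/480
  (U=0, V=0, Z=3, X=0, Y=2, W=1) weight 1/336
  … 39 more
Group by Z:
  weight(Z=2) = 11/200
  weight(Z=3) = 11/140
Total weight = 11/200 + 11/140 = 187/1400
P(Z=2 | obs) = 11/200 / 187/1400 = 7/17
P(Z=3 | obs) = 11/140 / 187/1400 = 10/17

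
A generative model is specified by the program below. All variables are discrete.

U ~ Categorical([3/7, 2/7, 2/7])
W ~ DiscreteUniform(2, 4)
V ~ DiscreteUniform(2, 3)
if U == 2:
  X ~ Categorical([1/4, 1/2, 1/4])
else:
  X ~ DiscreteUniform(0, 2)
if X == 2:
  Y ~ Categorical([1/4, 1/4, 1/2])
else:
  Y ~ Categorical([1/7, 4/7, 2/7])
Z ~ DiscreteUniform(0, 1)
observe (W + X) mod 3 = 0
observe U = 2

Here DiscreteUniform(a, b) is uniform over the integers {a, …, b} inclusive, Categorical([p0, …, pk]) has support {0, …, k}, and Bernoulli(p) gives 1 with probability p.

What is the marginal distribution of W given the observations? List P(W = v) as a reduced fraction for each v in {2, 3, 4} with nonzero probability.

P(W=2) = 1/2, P(W=3) = 1/4, P(W=4) = 1/4

Enumerate traces; 36 have nonzero weight after conditioning:
  (U=2, W=2, V=2, X=1, Y=0, Z=0) weight 1/588
  (U=2, W=2, V=2, X=1, Y=0, Z=1) weight 1/588
  (U=2, W=2, V=2, X=1, Y=1, Z=0) weight 1/147
  (U=2, W=2, V=2, X=1, Y=1, Z=1) weight 1/147
  (U=2, W=2, V=2, X=1, Y=2, Z=0) weight 1/294
  (U=2, W=2, V=2, X=1, Y=2, Z=1) weight 1/294
  (U=2, W=2, V=3, X=1, Y=0, Z=0) weight 1/588
  (U=2, W=2, V=3, X=1, Y=0, Z=1) weight 1/588
  (U=2, W=3, V=2, X=0, Y=0, Z=0) weight 1/1176
  (U=2, W=4, V=2, X=2, Y=0, Z=0) weight 1/672
  … 26 more
Group by W:
  weight(W=2) = 1/21
  weight(W=3) = 1/42
  weight(W=4) = 1/42
Total weight = 1/21 + 1/42 + 1/42 = 2/21
P(W=2 | obs) = 1/21 / 2/21 = 1/2
P(W=3 | obs) = 1/42 / 2/21 = 1/4
P(W=4 | obs) = 1/42 / 2/21 = 1/4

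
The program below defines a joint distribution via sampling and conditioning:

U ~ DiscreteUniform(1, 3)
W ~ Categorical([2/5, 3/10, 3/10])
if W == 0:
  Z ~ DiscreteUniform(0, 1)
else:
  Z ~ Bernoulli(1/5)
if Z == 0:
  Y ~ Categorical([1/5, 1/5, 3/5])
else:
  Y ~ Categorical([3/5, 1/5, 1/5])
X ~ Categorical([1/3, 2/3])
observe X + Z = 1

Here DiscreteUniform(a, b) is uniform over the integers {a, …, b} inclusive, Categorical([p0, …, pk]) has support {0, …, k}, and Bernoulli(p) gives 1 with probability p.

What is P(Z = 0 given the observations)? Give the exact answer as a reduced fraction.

Enumerate traces; 54 have nonzero weight after conditioning:
  (U=1, W=0, Z=0, Y=0, X=1) weight 2/225
  (U=1, W=0, Z=0, Y=1, X=1) weight 2/225
  (U=1, W=0, Z=0, Y=2, X=1) weight 2/75
  (U=1, W=0, Z=1, Y=0, X=0) weight 1/75
  (U=1, W=0, Z=1, Y=1, X=0) weight 1/225
  (U=1, W=0, Z=1, Y=2, X=0) weight 1/225
  (U=1, W=1, Z=0, Y=0, X=1) weight 4/375
  (U=1, W=1, Z=0, Y=1, X=1) weight 4/375
  … 46 more
Group by Z:
  weight(Z=0) = 34/75
  weight(Z=1) = 8/75
Total weight = 34/75 + 8/75 = 14/25
P(Z=0 | obs) = 34/75 / 14/25 = 17/21
P(Z=1 | obs) = 8/75 / 14/25 = 4/21

P(Z = 0 | obs) = 17/21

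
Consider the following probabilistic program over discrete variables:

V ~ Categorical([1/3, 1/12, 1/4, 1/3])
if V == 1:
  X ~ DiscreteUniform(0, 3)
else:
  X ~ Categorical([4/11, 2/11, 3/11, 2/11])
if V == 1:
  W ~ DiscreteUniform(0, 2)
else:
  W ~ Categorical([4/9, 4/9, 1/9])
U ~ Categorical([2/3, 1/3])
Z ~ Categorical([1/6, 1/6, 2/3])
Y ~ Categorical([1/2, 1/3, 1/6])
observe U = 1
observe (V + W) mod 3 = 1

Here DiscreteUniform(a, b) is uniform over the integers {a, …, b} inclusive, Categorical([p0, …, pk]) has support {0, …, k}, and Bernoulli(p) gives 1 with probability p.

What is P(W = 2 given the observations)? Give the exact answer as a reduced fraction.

Enumerate traces; 144 have nonzero weight after conditioning:
  (V=0, X=0, W=1, U=1, Z=0, Y=0) weight 4/2673
  (V=0, X=0, W=1, U=1, Z=0, Y=1) weight 8/8019
  (V=0, X=0, W=1, U=1, Z=0, Y=2) weight 4/8019
  (V=0, X=0, W=1, U=1, Z=1, Y=0) weight 4/2673
  (V=0, X=0, W=1, U=1, Z=1, Y=1) weight 8/8019
  (V=0, X=0, W=1, U=1, Z=1, Y=2) weight 4/8019
  (V=0, X=0, W=1, U=1, Z=2, Y=0) weight 16/2673
  (V=0, X=0, W=1, U=1, Z=2, Y=1) weight 32/8019
  (V=1, X=0, W=0, U=1, Z=0, Y=0) weight 1/5184
  (V=2, X=0, W=2, U=1, Z=0, Y=0) weight 1/3564
  … 134 more
Group by W:
  weight(W=0) = 1/108
  weight(W=1) = 8/81
  weight(W=2) = 1/108
Total weight = 1/108 + 8/81 + 1/108 = 19/162
P(W=0 | obs) = 1/108 / 19/162 = 3/38
P(W=1 | obs) = 8/81 / 19/162 = 16/19
P(W=2 | obs) = 1/108 / 19/162 = 3/38

P(W = 2 | obs) = 3/38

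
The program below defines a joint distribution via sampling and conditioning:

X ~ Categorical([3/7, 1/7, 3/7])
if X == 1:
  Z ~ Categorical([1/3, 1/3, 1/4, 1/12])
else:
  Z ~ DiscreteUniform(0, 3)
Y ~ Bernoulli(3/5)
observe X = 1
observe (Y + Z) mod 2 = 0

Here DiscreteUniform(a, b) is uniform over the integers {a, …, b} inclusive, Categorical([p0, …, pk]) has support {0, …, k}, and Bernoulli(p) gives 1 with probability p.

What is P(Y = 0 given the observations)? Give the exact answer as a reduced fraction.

Enumerate traces; 4 have nonzero weight after conditioning:
  (X=1, Z=0, Y=0) weight 2/105
  (X=1, Z=1, Y=1) weight 1/35
  (X=1, Z=2, Y=0) weight 1/70
  (X=1, Z=3, Y=1) weight 1/140
Group by Y:
  weight(Y=0) = 1/30
  weight(Y=1) = 1/28
Total weight = 1/30 + 1/28 = 29/420
P(Y=0 | obs) = 1/30 / 29/420 = 14/29
P(Y=1 | obs) = 1/28 / 29/420 = 15/29

P(Y = 0 | obs) = 14/29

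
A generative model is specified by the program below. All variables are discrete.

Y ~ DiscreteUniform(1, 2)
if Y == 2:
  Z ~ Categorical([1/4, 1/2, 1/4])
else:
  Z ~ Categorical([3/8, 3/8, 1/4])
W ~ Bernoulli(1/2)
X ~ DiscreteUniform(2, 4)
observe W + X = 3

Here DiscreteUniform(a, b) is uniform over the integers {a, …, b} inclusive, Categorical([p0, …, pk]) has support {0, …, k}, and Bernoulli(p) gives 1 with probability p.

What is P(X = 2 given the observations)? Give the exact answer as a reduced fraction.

P(X = 2 | obs) = 1/2

Enumerate traces; 12 have nonzero weight after conditioning:
  (Y=1, Z=0, W=0, X=3) weight 1/32
  (Y=1, Z=0, W=1, X=2) weight 1/32
  (Y=1, Z=1, W=0, X=3) weight 1/32
  (Y=1, Z=1, W=1, X=2) weight 1/32
  (Y=1, Z=2, W=0, X=3) weight 1/48
  (Y=1, Z=2, W=1, X=2) weight 1/48
  (Y=2, Z=0, W=0, X=3) weight 1/48
  (Y=2, Z=0, W=1, X=2) weight 1/48
  … 4 more
Group by X:
  weight(X=2) = 1/6
  weight(X=3) = 1/6
Total weight = 1/6 + 1/6 = 1/3
P(X=2 | obs) = 1/6 / 1/3 = 1/2
P(X=3 | obs) = 1/6 / 1/3 = 1/2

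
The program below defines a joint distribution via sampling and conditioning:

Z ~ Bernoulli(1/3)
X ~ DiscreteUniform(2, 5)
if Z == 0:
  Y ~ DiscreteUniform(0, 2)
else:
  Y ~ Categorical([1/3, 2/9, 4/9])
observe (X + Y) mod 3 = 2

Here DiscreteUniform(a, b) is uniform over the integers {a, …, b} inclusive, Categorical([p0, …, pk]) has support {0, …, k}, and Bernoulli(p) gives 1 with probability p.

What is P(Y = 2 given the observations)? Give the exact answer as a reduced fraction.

Enumerate traces; 8 have nonzero weight after conditioning:
  (Z=0, X=2, Y=0) weight 1/18
  (Z=0, X=3, Y=2) weight 1/18
  (Z=0, X=4, Y=1) weight 1/18
  (Z=0, X=5, Y=0) weight 1/18
  (Z=1, X=2, Y=0) weight 1/36
  (Z=1, X=3, Y=2) weight 1/27
  (Z=1, X=4, Y=1) weight 1/54
  (Z=1, X=5, Y=0) weight 1/36
Group by Y:
  weight(Y=0) = 1/6
  weight(Y=1) = 2/27
  weight(Y=2) = 5/54
Total weight = 1/6 + 2/27 + 5/54 = 1/3
P(Y=0 | obs) = 1/6 / 1/3 = 1/2
P(Y=1 | obs) = 2/27 / 1/3 = 2/9
P(Y=2 | obs) = 5/54 / 1/3 = 5/18

P(Y = 2 | obs) = 5/18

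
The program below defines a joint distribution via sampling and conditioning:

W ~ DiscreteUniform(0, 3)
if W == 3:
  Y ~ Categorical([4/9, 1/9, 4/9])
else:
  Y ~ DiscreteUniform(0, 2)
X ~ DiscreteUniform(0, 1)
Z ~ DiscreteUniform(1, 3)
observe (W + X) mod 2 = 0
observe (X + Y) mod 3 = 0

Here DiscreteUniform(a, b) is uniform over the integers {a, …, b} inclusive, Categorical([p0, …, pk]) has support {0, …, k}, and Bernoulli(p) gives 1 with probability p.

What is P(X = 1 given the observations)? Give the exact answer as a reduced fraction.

P(X = 1 | obs) = 7/13

Enumerate traces; 12 have nonzero weight after conditioning:
  (W=0, Y=0, X=0, Z=1) weight 1/72
  (W=0, Y=0, X=0, Z=2) weight 1/72
  (W=0, Y=0, X=0, Z=3) weight 1/72
  (W=1, Y=2, X=1, Z=1) weight 1/72
  (W=1, Y=2, X=1, Z=2) weight 1/72
  (W=1, Y=2, X=1, Z=3) weight 1/72
  (W=2, Y=0, X=0, Z=1) weight 1/72
  (W=2, Y=0, X=0, Z=2) weight 1/72
  … 4 more
Group by X:
  weight(X=0) = 1/12
  weight(X=1) = 7/72
Total weight = 1/12 + 7/72 = 13/72
P(X=0 | obs) = 1/12 / 13/72 = 6/13
P(X=1 | obs) = 7/72 / 13/72 = 7/13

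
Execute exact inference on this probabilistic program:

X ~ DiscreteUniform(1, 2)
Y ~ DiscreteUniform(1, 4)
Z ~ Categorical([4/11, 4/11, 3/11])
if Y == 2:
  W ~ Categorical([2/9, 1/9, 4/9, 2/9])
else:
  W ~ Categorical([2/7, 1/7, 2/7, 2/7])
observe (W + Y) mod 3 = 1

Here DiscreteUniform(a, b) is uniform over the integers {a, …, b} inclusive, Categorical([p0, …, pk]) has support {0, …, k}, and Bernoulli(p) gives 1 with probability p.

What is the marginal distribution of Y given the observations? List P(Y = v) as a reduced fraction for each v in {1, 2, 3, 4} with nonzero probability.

P(Y=1) = 36/109, P(Y=2) = 28/109, P(Y=3) = 9/109, P(Y=4) = 36/109

Enumerate traces; 36 have nonzero weight after conditioning:
  (X=1, Y=1, Z=0, W=0) weight 1/77
  (X=1, Y=1, Z=0, W=3) weight 1/77
  (X=1, Y=1, Z=1, W=0) weight 1/77
  (X=1, Y=1, Z=1, W=3) weight 1/77
  (X=1, Y=1, Z=2, W=0) weight 3/308
  (X=1, Y=1, Z=2, W=3) weight 3/308
  (X=1, Y=2, Z=0, W=2) weight 2/99
  (X=1, Y=2, Z=1, W=2) weight 2/99
  (X=1, Y=3, Z=0, W=1) weight 1/154
  (X=1, Y=4, Z=0, W=0) weight 1/77
  … 26 more
Group by Y:
  weight(Y=1) = 1/7
  weight(Y=2) = 1/9
  weight(Y=3) = 1/28
  weight(Y=4) = 1/7
Total weight = 1/7 + 1/9 + 1/28 + 1/7 = 109/252
P(Y=1 | obs) = 1/7 / 109/252 = 36/109
P(Y=2 | obs) = 1/9 / 109/252 = 28/109
P(Y=3 | obs) = 1/28 / 109/252 = 9/109
P(Y=4 | obs) = 1/7 / 109/252 = 36/109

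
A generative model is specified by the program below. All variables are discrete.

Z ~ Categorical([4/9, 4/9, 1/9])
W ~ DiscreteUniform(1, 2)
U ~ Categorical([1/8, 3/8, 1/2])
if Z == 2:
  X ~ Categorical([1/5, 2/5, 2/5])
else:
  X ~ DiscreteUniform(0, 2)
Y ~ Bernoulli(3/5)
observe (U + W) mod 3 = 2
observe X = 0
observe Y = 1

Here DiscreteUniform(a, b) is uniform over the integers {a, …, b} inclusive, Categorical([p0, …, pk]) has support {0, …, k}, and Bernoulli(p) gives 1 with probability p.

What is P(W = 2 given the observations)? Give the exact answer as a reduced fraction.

P(W = 2 | obs) = 1/4

Enumerate traces; 6 have nonzero weight after conditioning:
  (Z=0, W=1, U=1, X=0, Y=1) weight 1/60
  (Z=0, W=2, U=0, X=0, Y=1) weight 1/180
  (Z=1, W=1, U=1, X=0, Y=1) weight 1/60
  (Z=1, W=2, U=0, X=0, Y=1) weight 1/180
  (Z=2, W=1, U=1, X=0, Y=1) weight 1/400
  (Z=2, W=2, U=0, X=0, Y=1) weight 1/1200
Group by W:
  weight(W=1) = 43/1200
  weight(W=2) = 43/3600
Total weight = 43/1200 + 43/3600 = 43/900
P(W=1 | obs) = 43/1200 / 43/900 = 3/4
P(W=2 | obs) = 43/3600 / 43/900 = 1/4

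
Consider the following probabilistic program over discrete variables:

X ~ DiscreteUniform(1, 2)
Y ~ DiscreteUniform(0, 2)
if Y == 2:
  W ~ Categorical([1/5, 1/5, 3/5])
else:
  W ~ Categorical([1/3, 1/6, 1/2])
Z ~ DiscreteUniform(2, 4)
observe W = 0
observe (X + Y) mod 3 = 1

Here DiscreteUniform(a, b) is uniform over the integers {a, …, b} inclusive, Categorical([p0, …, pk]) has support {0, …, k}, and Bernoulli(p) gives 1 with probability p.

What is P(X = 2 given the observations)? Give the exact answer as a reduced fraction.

P(X = 2 | obs) = 3/8

Enumerate traces; 6 have nonzero weight after conditioning:
  (X=1, Y=0, W=0, Z=2) weight 1/54
  (X=1, Y=0, W=0, Z=3) weight 1/54
  (X=1, Y=0, W=0, Z=4) weight 1/54
  (X=2, Y=2, W=0, Z=2) weight 1/90
  (X=2, Y=2, W=0, Z=3) weight 1/90
  (X=2, Y=2, W=0, Z=4) weight 1/90
Group by X:
  weight(X=1) = 1/18
  weight(X=2) = 1/30
Total weight = 1/18 + 1/30 = 4/45
P(X=1 | obs) = 1/18 / 4/45 = 5/8
P(X=2 | obs) = 1/30 / 4/45 = 3/8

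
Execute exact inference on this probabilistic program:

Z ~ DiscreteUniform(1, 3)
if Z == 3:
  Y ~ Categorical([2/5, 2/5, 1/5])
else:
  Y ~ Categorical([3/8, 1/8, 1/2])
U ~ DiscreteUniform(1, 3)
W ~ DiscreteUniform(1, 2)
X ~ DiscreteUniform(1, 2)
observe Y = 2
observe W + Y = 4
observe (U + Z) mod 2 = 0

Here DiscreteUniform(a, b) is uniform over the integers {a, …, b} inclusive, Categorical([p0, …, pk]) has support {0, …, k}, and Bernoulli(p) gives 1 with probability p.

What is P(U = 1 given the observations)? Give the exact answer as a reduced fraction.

Enumerate traces; 10 have nonzero weight after conditioning:
  (Z=1, Y=2, U=1, W=2, X=1) weight 1/72
  (Z=1, Y=2, U=1, W=2, X=2) weight 1/72
  (Z=1, Y=2, U=3, W=2, X=1) weight 1/72
  (Z=1, Y=2, U=3, W=2, X=2) weight 1/72
  (Z=2, Y=2, U=2, W=2, X=1) weight 1/72
  (Z=2, Y=2, U=2, W=2, X=2) weight 1/72
  (Z=3, Y=2, U=1, W=2, X=1) weight 1/180
  (Z=3, Y=2, U=1, W=2, X=2) weight 1/180
  … 2 more
Group by U:
  weight(U=1) = 7/180
  weight(U=2) = 1/36
  weight(U=3) = 7/180
Total weight = 7/180 + 1/36 + 7/180 = 19/180
P(U=1 | obs) = 7/180 / 19/180 = 7/19
P(U=2 | obs) = 1/36 / 19/180 = 5/19
P(U=3 | obs) = 7/180 / 19/180 = 7/19

P(U = 1 | obs) = 7/19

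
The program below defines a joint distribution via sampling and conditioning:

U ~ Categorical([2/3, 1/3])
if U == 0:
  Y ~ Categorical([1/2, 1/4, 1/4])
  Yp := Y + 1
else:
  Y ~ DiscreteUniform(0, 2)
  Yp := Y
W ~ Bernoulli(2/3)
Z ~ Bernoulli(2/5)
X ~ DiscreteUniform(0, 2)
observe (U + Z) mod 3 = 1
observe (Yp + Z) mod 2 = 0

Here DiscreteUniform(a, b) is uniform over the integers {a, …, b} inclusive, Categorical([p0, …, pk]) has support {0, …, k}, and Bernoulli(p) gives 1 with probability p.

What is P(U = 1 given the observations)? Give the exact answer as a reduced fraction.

P(U = 1 | obs) = 2/5

Enumerate traces; 24 have nonzero weight after conditioning:
  (U=0, Y=0, W=0, Z=1, X=0) weight 2/135
  (U=0, Y=0, W=0, Z=1, X=1) weight 2/135
  (U=0, Y=0, W=0, Z=1, X=2) weight 2/135
  (U=0, Y=0, W=1, Z=1, X=0) weight 4/135
  (U=0, Y=0, W=1, Z=1, X=1) weight 4/135
  (U=0, Y=0, W=1, Z=1, X=2) weight 4/135
  (U=0, Y=2, W=0, Z=1, X=0) weight 1/135
  (U=0, Y=2, W=0, Z=1, X=1) weight 1/135
  (U=1, Y=0, W=0, Z=0, X=0) weight 1/135
  … 15 more
Group by U:
  weight(U=0) = 1/5
  weight(U=1) = 2/15
Total weight = 1/5 + 2/15 = 1/3
P(U=0 | obs) = 1/5 / 1/3 = 3/5
P(U=1 | obs) = 2/15 / 1/3 = 2/5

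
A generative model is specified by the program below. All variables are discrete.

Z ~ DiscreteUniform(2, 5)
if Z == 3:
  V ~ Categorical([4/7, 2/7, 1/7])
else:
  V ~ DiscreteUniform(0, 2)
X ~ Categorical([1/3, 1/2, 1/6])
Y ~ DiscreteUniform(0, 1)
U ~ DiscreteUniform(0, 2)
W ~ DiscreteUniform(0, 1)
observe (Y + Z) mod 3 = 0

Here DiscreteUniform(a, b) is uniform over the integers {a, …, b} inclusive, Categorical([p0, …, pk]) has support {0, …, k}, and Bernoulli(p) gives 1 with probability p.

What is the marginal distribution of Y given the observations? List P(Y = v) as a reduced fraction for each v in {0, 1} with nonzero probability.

Enumerate traces; 162 have nonzero weight after conditioning:
  (Z=2, V=0, X=0, Y=1, U=0, W=0) weight 1/432
  (Z=2, V=0, X=0, Y=1, U=0, W=1) weight 1/432
  (Z=2, V=0, X=0, Y=1, U=1, W=0) weight 1/432
  (Z=2, V=0, X=0, Y=1, U=1, W=1) weight 1/432
  (Z=2, V=0, X=0, Y=1, U=2, W=0) weight 1/432
  (Z=2, V=0, X=0, Y=1, U=2, W=1) weight 1/432
  (Z=2, V=0, X=1, Y=1, U=0, W=0) weight 1/288
  (Z=2, V=0, X=1, Y=1, U=0, W=1) weight 1/288
  (Z=3, V=0, X=0, Y=0, U=0, W=0) weight 1/252
  … 153 more
Group by Y:
  weight(Y=0) = 1/8
  weight(Y=1) = 1/4
Total weight = 1/8 + 1/4 = 3/8
P(Y=0 | obs) = 1/8 / 3/8 = 1/3
P(Y=1 | obs) = 1/4 / 3/8 = 2/3

P(Y=0) = 1/3, P(Y=1) = 2/3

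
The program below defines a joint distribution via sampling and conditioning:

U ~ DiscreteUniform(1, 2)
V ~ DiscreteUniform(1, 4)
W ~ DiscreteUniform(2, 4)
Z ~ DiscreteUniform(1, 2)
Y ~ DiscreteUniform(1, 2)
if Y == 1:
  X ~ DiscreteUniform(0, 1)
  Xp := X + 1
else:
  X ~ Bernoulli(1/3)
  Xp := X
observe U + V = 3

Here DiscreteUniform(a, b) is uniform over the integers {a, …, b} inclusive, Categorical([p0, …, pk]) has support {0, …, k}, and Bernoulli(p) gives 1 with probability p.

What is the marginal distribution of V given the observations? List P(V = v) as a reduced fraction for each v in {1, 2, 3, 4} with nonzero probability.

P(V=1) = 1/2, P(V=2) = 1/2

Enumerate traces; 48 have nonzero weight after conditioning:
  (U=1, V=2, W=2, Z=1, Y=1, X=0) weight 1/192
  (U=1, V=2, W=2, Z=1, Y=1, X=1) weight 1/192
  (U=1, V=2, W=2, Z=1, Y=2, X=0) weight 1/144
  (U=1, V=2, W=2, Z=1, Y=2, X=1) weight 1/288
  (U=1, V=2, W=2, Z=2, Y=1, X=0) weight 1/192
  (U=1, V=2, W=2, Z=2, Y=1, X=1) weight 1/192
  (U=1, V=2, W=2, Z=2, Y=2, X=0) weight 1/144
  (U=1, V=2, W=2, Z=2, Y=2, X=1) weight 1/288
  (U=2, V=1, W=2, Z=1, Y=1, X=0) weight 1/192
  … 39 more
Group by V:
  weight(V=1) = 1/8
  weight(V=2) = 1/8
Total weight = 1/8 + 1/8 = 1/4
P(V=1 | obs) = 1/8 / 1/4 = 1/2
P(V=2 | obs) = 1/8 / 1/4 = 1/2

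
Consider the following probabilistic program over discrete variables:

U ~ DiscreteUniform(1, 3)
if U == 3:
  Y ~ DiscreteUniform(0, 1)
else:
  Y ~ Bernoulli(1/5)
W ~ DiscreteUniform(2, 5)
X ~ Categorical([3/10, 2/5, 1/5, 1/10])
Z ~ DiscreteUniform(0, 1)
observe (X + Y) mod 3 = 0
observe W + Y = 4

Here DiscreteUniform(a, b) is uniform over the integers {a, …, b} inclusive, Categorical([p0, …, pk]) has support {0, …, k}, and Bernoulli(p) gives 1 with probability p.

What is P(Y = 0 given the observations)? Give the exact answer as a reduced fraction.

P(Y = 0 | obs) = 14/17

Enumerate traces; 18 have nonzero weight after conditioning:
  (U=1, Y=0, W=4, X=0, Z=0) weight 1/100
  (U=1, Y=0, W=4, X=0, Z=1) weight 1/100
  (U=1, Y=0, W=4, X=3, Z=0) weight 1/300
  (U=1, Y=0, W=4, X=3, Z=1) weight 1/300
  (U=1, Y=1, W=3, X=2, Z=0) weight 1/600
  (U=1, Y=1, W=3, X=2, Z=1) weight 1/600
  (U=2, Y=0, W=4, X=0, Z=0) weight 1/100
  (U=2, Y=0, W=4, X=0, Z=1) weight 1/100
  … 10 more
Group by Y:
  weight(Y=0) = 7/100
  weight(Y=1) = 3/200
Total weight = 7/100 + 3/200 = 17/200
P(Y=0 | obs) = 7/100 / 17/200 = 14/17
P(Y=1 | obs) = 3/200 / 17/200 = 3/17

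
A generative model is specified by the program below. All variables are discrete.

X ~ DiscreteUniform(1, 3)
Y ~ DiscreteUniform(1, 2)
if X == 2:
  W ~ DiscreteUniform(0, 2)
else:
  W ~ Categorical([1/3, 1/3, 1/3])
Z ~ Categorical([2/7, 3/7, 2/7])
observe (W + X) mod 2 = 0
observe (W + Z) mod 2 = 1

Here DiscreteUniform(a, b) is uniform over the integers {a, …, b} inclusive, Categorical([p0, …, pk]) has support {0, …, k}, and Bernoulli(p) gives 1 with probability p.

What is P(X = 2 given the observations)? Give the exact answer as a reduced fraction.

P(X = 2 | obs) = 3/7

Enumerate traces; 12 have nonzero weight after conditioning:
  (X=1, Y=1, W=1, Z=0) weight 1/63
  (X=1, Y=1, W=1, Z=2) weight 1/63
  (X=1, Y=2, W=1, Z=0) weight 1/63
  (X=1, Y=2, W=1, Z=2) weight 1/63
  (X=2, Y=1, W=0, Z=1) weight 1/42
  (X=2, Y=1, W=2, Z=1) weight 1/42
  (X=2, Y=2, W=0, Z=1) weight 1/42
  (X=2, Y=2, W=2, Z=1) weight 1/42
  (X=3, Y=1, W=1, Z=0) weight 1/63
  … 3 more
Group by X:
  weight(X=1) = 4/63
  weight(X=2) = 2/21
  weight(X=3) = 4/63
Total weight = 4/63 + 2/21 + 4/63 = 2/9
P(X=1 | obs) = 4/63 / 2/9 = 2/7
P(X=2 | obs) = 2/21 / 2/9 = 3/7
P(X=3 | obs) = 4/63 / 2/9 = 2/7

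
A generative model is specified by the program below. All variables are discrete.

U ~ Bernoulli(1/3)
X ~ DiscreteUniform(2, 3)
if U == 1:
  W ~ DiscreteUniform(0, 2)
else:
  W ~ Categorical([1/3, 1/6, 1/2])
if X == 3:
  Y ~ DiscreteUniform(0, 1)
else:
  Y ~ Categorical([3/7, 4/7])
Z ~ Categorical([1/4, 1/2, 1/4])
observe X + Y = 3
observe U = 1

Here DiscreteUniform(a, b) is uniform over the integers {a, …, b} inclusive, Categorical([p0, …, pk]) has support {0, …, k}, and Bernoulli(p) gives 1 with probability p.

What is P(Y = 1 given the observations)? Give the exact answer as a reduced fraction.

P(Y = 1 | obs) = 8/15

Enumerate traces; 18 have nonzero weight after conditioning:
  (U=1, X=2, W=0, Y=1, Z=0) weight 1/126
  (U=1, X=2, W=0, Y=1, Z=1) weight 1/63
  (U=1, X=2, W=0, Y=1, Z=2) weight 1/126
  (U=1, X=2, W=1, Y=1, Z=0) weight 1/126
  (U=1, X=2, W=1, Y=1, Z=1) weight 1/63
  (U=1, X=2, W=1, Y=1, Z=2) weight 1/126
  (U=1, X=2, W=2, Y=1, Z=0) weight 1/126
  (U=1, X=2, W=2, Y=1, Z=1) weight 1/63
  (U=1, X=3, W=0, Y=0, Z=0) weight 1/144
  … 9 more
Group by Y:
  weight(Y=0) = 1/12
  weight(Y=1) = 2/21
Total weight = 1/12 + 2/21 = 5/28
P(Y=0 | obs) = 1/12 / 5/28 = 7/15
P(Y=1 | obs) = 2/21 / 5/28 = 8/15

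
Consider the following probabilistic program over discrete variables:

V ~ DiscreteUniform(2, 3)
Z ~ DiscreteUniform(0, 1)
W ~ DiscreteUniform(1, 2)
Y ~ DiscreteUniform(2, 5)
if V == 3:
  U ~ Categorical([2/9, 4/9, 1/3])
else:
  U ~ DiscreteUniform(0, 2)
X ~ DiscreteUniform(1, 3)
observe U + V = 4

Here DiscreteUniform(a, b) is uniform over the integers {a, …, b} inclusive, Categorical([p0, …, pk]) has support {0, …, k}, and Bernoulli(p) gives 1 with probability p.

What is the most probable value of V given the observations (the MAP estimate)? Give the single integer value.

Enumerate traces; 96 have nonzero weight after conditioning:
  (V=2, Z=0, W=1, Y=2, U=2, X=1) weight 1/288
  (V=2, Z=0, W=1, Y=2, U=2, X=2) weight 1/288
  (V=2, Z=0, W=1, Y=2, U=2, X=3) weight 1/288
  (V=2, Z=0, W=1, Y=3, U=2, X=1) weight 1/288
  (V=2, Z=0, W=1, Y=3, U=2, X=2) weight 1/288
  (V=2, Z=0, W=1, Y=3, U=2, X=3) weight 1/288
  (V=2, Z=0, W=1, Y=4, U=2, X=1) weight 1/288
  (V=2, Z=0, W=1, Y=4, U=2, X=2) weight 1/288
  (V=3, Z=0, W=1, Y=2, U=1, X=1) weight 1/216
  … 87 more
Group by V:
  weight(V=2) = 1/6
  weight(V=3) = 2/9
Total weight = 1/6 + 2/9 = 7/18
P(V=2 | obs) = 1/6 / 7/18 = 3/7
P(V=3 | obs) = 2/9 / 7/18 = 4/7
argmax = 3

argmax_v P(V = v | obs) = 3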